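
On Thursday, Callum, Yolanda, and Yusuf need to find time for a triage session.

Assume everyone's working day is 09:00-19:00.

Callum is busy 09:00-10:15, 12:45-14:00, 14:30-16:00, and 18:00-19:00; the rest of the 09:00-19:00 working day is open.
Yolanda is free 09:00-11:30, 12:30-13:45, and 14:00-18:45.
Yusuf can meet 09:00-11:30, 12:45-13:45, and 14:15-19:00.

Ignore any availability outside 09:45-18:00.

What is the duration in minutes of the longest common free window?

Callum free within 09:00–19:00: 10:15–12:45, 14:00–14:30, 16:00–18:00.
Callum ∩ Yolanda: 10:15–11:30, 12:30–12:45, 14:00–14:30, 16:00–18:00.
Callum ∩ Yolanda ∩ Yusuf: 10:15–11:30, 14:15–14:30, 16:00–18:00.
Restricted to 09:45–18:00: 10:15–11:30, 14:15–14:30, 16:00–18:00.
Common window lengths: 75, 15, 120 min; longest is 120.

120 minutes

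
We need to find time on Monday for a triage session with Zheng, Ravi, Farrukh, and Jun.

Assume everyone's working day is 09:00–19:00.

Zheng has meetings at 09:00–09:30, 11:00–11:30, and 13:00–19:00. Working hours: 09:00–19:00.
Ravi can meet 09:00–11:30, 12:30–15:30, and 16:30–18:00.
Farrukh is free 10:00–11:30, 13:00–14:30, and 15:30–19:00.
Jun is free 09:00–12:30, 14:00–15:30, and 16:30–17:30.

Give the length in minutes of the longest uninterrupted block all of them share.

60 minutes

Zheng free within 09:00–19:00: 09:30–11:00, 11:30–13:00.
Zheng ∩ Ravi: 09:30–11:00, 12:30–13:00.
Zheng ∩ Ravi ∩ Farrukh: 10:00–11:00.
Zheng ∩ Ravi ∩ Farrukh ∩ Jun: 10:00–11:00.
Single common window of 60 minutes.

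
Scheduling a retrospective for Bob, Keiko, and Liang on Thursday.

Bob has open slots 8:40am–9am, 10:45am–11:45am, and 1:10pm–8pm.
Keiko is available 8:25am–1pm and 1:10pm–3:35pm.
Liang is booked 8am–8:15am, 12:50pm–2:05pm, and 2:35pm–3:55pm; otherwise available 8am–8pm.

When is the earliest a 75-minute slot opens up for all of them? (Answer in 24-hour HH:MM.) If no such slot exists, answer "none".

Liang free within 08:00–20:00: 08:15–12:50, 14:05–14:35, 15:55–20:00.
Bob ∩ Keiko: 08:40–09:00, 10:45–11:45, 13:10–15:35.
Bob ∩ Keiko ∩ Liang: 08:40–09:00, 10:45–11:45, 14:05–14:35.
Windows ≥ 75 min: (none).

none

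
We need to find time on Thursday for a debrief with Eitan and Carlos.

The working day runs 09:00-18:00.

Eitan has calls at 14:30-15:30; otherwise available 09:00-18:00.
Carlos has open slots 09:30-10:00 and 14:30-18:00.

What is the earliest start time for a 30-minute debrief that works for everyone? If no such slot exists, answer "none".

09:30

Eitan free within 09:00–18:00: 09:00–14:30, 15:30–18:00.
Eitan ∩ Carlos: 09:30–10:00, 15:30–18:00.
Windows ≥ 30 min: 09:30–10:00, 15:30–18:00.
Earliest such window starts at 09:30.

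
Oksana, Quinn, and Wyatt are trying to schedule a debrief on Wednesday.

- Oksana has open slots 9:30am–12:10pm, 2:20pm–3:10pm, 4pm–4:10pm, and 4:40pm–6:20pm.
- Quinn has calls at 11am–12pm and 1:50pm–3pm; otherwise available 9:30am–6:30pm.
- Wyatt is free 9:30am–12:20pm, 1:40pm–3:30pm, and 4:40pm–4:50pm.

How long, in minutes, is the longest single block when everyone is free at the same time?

Quinn free within 09:30–18:30: 09:30–11:00, 12:00–13:50, 15:00–18:30.
Oksana ∩ Quinn: 09:30–11:00, 12:00–12:10, 15:00–15:10, 16:00–16:10, 16:40–18:20.
Oksana ∩ Quinn ∩ Wyatt: 09:30–11:00, 12:00–12:10, 15:00–15:10, 16:40–16:50.
Common window lengths: 90, 10, 10, 10 min; longest is 90.

90 minutes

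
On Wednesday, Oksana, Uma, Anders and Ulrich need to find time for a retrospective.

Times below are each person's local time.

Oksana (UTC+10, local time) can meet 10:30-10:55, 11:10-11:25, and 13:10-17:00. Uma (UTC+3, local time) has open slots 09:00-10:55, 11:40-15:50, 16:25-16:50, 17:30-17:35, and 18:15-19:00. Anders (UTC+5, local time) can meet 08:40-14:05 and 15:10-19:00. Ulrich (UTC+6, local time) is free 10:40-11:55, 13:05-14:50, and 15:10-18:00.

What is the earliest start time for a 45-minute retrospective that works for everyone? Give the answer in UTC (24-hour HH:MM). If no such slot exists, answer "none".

none

Oksana → UTC: 00:30–00:55, 01:10–01:25, 03:10–07:00.
Uma → UTC: 06:00–07:55, 08:40–12:50, 13:25–13:50, 14:30–14:35, 15:15–16:00.
Anders → UTC: 03:40–09:05, 10:10–14:00.
Ulrich → UTC: 04:40–05:55, 07:05–08:50, 09:10–12:00.
Oksana ∩ Uma: 06:00–07:00.
Oksana ∩ Uma ∩ Anders: 06:00–07:00.
Oksana ∩ Uma ∩ Anders ∩ Ulrich: (none).
Windows ≥ 45 min: (none).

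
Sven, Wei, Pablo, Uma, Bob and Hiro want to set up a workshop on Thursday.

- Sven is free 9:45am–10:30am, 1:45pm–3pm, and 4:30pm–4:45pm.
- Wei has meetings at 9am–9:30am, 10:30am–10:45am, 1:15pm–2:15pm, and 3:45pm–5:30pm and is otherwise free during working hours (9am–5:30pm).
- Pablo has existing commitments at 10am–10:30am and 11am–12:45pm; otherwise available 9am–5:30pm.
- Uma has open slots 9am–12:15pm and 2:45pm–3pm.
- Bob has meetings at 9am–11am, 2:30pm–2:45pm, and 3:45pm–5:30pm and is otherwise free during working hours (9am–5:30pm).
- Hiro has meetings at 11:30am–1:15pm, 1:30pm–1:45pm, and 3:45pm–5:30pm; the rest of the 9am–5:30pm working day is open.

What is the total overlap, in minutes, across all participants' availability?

15 minutes

Wei free within 09:00–17:30: 09:30–10:30, 10:45–13:15, 14:15–15:45.
Pablo free within 09:00–17:30: 09:00–10:00, 10:30–11:00, 12:45–17:30.
Bob free within 09:00–17:30: 11:00–14:30, 14:45–15:45.
Hiro free within 09:00–17:30: 09:00–11:30, 13:15–13:30, 13:45–15:45.
Sven ∩ Wei: 09:45–10:30, 14:15–15:00.
Sven ∩ Wei ∩ Pablo: 09:45–10:00, 14:15–15:00.
Sven ∩ Wei ∩ Pablo ∩ Uma: 09:45–10:00, 14:45–15:00.
Sven ∩ Wei ∩ Pablo ∩ Uma ∩ Bob: 14:45–15:00.
Sven ∩ Wei ∩ Pablo ∩ Uma ∩ Bob ∩ Hiro: 14:45–15:00.
Total common minutes: 15.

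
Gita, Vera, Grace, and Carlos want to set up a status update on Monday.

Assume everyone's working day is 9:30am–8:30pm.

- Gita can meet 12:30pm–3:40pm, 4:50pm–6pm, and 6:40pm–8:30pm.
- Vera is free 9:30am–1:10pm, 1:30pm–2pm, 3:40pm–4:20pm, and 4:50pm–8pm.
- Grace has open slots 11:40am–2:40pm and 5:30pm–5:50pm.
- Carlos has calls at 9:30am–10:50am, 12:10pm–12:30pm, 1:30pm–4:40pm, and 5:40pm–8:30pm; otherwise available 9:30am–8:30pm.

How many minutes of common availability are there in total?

Carlos free within 09:30–20:30: 10:50–12:10, 12:30–13:30, 16:40–17:40.
Gita ∩ Vera: 12:30–13:10, 13:30–14:00, 16:50–18:00, 18:40–20:00.
Gita ∩ Vera ∩ Grace: 12:30–13:10, 13:30–14:00, 17:30–17:50.
Gita ∩ Vera ∩ Grace ∩ Carlos: 12:30–13:10, 17:30–17:40.
Total common minutes: 40 + 10 = 50.

50 minutes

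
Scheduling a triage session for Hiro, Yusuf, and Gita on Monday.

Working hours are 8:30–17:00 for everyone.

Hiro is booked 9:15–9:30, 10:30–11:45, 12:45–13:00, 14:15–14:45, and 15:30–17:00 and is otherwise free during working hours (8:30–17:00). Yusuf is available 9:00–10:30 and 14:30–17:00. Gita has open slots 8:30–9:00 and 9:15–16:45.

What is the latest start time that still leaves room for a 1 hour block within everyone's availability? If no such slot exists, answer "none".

Hiro free within 08:30–17:00: 08:30–09:15, 09:30–10:30, 11:45–12:45, 13:00–14:15, 14:45–15:30.
Hiro ∩ Yusuf: 09:00–09:15, 09:30–10:30, 14:45–15:30.
Hiro ∩ Yusuf ∩ Gita: 09:30–10:30, 14:45–15:30.
Windows ≥ 60 min: 09:30–10:30.
Latest start in the last window 09:30–10:30 is 10:30 − 60 min = 09:30.

09:30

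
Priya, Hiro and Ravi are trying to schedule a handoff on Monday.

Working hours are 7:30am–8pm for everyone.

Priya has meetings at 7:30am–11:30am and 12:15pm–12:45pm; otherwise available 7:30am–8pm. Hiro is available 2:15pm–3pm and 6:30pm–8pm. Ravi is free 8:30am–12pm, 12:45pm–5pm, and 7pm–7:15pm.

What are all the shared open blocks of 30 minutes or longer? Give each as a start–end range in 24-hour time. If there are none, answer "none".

Priya free within 07:30–20:00: 11:30–12:15, 12:45–20:00.
Priya ∩ Hiro: 14:15–15:00, 18:30–20:00.
Priya ∩ Hiro ∩ Ravi: 14:15–15:00, 19:00–19:15.
Windows ≥ 30 min: 14:15–15:00.

14:15–15:00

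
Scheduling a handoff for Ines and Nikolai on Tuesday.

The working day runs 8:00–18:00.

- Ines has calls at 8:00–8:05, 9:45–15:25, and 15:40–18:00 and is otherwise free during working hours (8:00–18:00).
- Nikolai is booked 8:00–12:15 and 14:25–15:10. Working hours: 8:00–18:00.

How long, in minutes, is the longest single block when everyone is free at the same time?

Ines free within 08:00–18:00: 08:05–09:45, 15:25–15:40.
Nikolai free within 08:00–18:00: 12:15–14:25, 15:10–18:00.
Ines ∩ Nikolai: 15:25–15:40.
Single common window of 15 minutes.

15 minutes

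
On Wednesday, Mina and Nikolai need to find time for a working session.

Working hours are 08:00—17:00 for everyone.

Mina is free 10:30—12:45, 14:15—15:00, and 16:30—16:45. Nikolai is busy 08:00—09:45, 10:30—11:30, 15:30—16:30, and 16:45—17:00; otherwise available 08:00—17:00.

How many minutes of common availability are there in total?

Nikolai free within 08:00–17:00: 09:45–10:30, 11:30–15:30, 16:30–16:45.
Mina ∩ Nikolai: 11:30–12:45, 14:15–15:00, 16:30–16:45.
Total common minutes: 75 + 45 + 15 = 135.

135 minutes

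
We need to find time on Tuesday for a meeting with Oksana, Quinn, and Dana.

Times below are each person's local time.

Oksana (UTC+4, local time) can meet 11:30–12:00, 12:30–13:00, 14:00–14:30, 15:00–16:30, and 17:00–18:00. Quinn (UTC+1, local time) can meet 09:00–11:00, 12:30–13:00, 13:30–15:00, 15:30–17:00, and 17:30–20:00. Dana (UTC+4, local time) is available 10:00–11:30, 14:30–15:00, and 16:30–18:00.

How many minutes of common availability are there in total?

Oksana → UTC: 07:30–08:00, 08:30–09:00, 10:00–10:30, 11:00–12:30, 13:00–14:00.
Quinn → UTC: 08:00–10:00, 11:30–12:00, 12:30–14:00, 14:30–16:00, 16:30–19:00.
Dana → UTC: 06:00–07:30, 10:30–11:00, 12:30–14:00.
Oksana ∩ Quinn: 08:30–09:00, 11:30–12:00, 13:00–14:00.
Oksana ∩ Quinn ∩ Dana: 13:00–14:00.
Total common minutes: 60.

60 minutes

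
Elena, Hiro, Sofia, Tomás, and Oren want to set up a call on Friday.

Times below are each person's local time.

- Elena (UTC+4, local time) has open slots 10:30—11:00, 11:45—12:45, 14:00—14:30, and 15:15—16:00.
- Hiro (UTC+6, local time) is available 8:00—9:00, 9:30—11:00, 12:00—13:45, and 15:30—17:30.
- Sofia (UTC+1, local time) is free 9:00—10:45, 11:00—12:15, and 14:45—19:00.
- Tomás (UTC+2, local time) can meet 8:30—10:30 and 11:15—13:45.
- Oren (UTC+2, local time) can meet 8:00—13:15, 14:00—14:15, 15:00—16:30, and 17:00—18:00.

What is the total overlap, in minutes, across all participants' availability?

Elena → UTC: 06:30–07:00, 07:45–08:45, 10:00–10:30, 11:15–12:00.
Hiro → UTC: 02:00–03:00, 03:30–05:00, 06:00–07:45, 09:30–11:30.
Sofia → UTC: 08:00–09:45, 10:00–11:15, 13:45–18:00.
Tomás → UTC: 06:30–08:30, 09:15–11:45.
Oren → UTC: 06:00–11:15, 12:00–12:15, 13:00–14:30, 15:00–16:00.
Elena ∩ Hiro: 06:30–07:00, 10:00–10:30, 11:15–11:30.
Elena ∩ Hiro ∩ Sofia: 10:00–10:30.
Elena ∩ Hiro ∩ Sofia ∩ Tomás: 10:00–10:30.
Elena ∩ Hiro ∩ Sofia ∩ Tomás ∩ Oren: 10:00–10:30.
Total common minutes: 30.

30 minutes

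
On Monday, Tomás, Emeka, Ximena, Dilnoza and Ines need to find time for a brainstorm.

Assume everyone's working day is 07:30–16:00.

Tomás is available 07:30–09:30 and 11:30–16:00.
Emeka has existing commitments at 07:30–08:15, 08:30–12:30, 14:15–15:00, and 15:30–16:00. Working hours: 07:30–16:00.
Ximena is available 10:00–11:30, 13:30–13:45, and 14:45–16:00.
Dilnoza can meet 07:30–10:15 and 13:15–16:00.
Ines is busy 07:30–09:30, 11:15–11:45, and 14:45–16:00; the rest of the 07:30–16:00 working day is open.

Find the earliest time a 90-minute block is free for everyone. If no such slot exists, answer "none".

Emeka free within 07:30–16:00: 08:15–08:30, 12:30–14:15, 15:00–15:30.
Ines free within 07:30–16:00: 09:30–11:15, 11:45–14:45.
Tomás ∩ Emeka: 08:15–08:30, 12:30–14:15, 15:00–15:30.
Tomás ∩ Emeka ∩ Ximena: 13:30–13:45, 15:00–15:30.
Tomás ∩ Emeka ∩ Ximena ∩ Dilnoza: 13:30–13:45, 15:00–15:30.
Tomás ∩ Emeka ∩ Ximena ∩ Dilnoza ∩ Ines: 13:30–13:45.
Windows ≥ 90 min: (none).

none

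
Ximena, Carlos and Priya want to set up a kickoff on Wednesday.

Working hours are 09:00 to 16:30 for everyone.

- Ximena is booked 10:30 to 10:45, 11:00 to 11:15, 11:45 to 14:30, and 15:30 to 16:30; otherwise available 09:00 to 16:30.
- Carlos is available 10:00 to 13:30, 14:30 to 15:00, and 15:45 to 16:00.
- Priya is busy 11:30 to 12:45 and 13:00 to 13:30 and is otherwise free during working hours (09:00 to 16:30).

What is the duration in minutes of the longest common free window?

30 minutes

Ximena free within 09:00–16:30: 09:00–10:30, 10:45–11:00, 11:15–11:45, 14:30–15:30.
Priya free within 09:00–16:30: 09:00–11:30, 12:45–13:00, 13:30–16:30.
Ximena ∩ Carlos: 10:00–10:30, 10:45–11:00, 11:15–11:45, 14:30–15:00.
Ximena ∩ Carlos ∩ Priya: 10:00–10:30, 10:45–11:00, 11:15–11:30, 14:30–15:00.
Common window lengths: 30, 15, 15, 30 min; longest is 30.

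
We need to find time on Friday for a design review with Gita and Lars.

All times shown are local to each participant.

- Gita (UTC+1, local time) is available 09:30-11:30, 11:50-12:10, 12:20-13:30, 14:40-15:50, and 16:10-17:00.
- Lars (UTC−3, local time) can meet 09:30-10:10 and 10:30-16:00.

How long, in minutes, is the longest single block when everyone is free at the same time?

70 minutes

Gita → UTC: 08:30–10:30, 10:50–11:10, 11:20–12:30, 13:40–14:50, 15:10–16:00.
Lars → UTC: 12:30–13:10, 13:30–19:00.
Gita ∩ Lars: 13:40–14:50, 15:10–16:00.
Common window lengths: 70, 50 min; longest is 70.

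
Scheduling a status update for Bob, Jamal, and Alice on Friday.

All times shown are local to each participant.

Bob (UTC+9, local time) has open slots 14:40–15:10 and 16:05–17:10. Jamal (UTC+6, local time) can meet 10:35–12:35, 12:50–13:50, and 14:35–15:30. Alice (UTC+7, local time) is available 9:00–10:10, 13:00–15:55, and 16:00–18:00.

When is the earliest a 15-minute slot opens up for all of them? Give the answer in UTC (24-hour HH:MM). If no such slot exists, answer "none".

Bob → UTC: 05:40–06:10, 07:05–08:10.
Jamal → UTC: 04:35–06:35, 06:50–07:50, 08:35–09:30.
Alice → UTC: 02:00–03:10, 06:00–08:55, 09:00–11:00.
Bob ∩ Jamal: 05:40–06:10, 07:05–07:50.
Bob ∩ Jamal ∩ Alice: 06:00–06:10, 07:05–07:50.
Windows ≥ 15 min: 07:05–07:50.
Earliest such window starts at 07:05.

07:05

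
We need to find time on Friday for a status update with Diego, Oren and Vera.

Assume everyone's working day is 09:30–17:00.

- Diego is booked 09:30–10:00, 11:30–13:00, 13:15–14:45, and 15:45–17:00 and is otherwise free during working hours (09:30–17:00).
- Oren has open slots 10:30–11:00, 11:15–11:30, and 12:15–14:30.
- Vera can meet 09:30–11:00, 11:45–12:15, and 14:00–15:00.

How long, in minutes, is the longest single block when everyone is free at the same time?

Diego free within 09:30–17:00: 10:00–11:30, 13:00–13:15, 14:45–15:45.
Diego ∩ Oren: 10:30–11:00, 11:15–11:30, 13:00–13:15.
Diego ∩ Oren ∩ Vera: 10:30–11:00.
Single common window of 30 minutes.

30 minutes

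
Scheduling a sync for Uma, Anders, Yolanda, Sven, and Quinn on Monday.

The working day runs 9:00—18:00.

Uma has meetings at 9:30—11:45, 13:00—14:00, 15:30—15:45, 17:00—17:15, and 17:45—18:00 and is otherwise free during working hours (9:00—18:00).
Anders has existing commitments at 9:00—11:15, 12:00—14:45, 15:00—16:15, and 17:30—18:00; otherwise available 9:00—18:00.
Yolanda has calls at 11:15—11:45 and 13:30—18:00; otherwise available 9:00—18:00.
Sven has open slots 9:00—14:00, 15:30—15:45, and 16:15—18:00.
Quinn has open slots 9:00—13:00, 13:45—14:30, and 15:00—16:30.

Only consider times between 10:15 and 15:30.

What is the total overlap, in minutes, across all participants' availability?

Uma free within 09:00–18:00: 09:00–09:30, 11:45–13:00, 14:00–15:30, 15:45–17:00, 17:15–17:45.
Anders free within 09:00–18:00: 11:15–12:00, 14:45–15:00, 16:15–17:30.
Yolanda free within 09:00–18:00: 09:00–11:15, 11:45–13:30.
Uma ∩ Anders: 11:45–12:00, 14:45–15:00, 16:15–17:00, 17:15–17:30.
Uma ∩ Anders ∩ Yolanda: 11:45–12:00.
Uma ∩ Anders ∩ Yolanda ∩ Sven: 11:45–12:00.
Uma ∩ Anders ∩ Yolanda ∩ Sven ∩ Quinn: 11:45–12:00.
Restricted to 10:15–15:30: 11:45–12:00.
Total common minutes: 15.

15 minutes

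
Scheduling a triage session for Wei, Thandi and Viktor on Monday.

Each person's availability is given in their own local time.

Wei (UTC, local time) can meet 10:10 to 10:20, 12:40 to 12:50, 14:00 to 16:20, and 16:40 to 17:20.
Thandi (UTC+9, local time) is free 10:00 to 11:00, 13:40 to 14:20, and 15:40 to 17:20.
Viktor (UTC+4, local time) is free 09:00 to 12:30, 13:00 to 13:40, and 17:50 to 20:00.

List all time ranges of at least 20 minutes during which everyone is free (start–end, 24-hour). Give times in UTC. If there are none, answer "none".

none

Wei → UTC: 10:10–10:20, 12:40–12:50, 14:00–16:20, 16:40–17:20.
Thandi → UTC: 01:00–02:00, 04:40–05:20, 06:40–08:20.
Viktor → UTC: 05:00–08:30, 09:00–09:40, 13:50–16:00.
Wei ∩ Thandi: (none).
Wei ∩ Thandi ∩ Viktor: (none).
Windows ≥ 20 min: (none).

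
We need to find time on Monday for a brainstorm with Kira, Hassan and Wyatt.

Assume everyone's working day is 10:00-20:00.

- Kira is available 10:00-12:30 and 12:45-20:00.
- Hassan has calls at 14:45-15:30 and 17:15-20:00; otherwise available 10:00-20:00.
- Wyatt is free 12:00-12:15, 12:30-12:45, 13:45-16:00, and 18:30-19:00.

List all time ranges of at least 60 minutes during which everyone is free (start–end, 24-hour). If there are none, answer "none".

Hassan free within 10:00–20:00: 10:00–14:45, 15:30–17:15.
Kira ∩ Hassan: 10:00–12:30, 12:45–14:45, 15:30–17:15.
Kira ∩ Hassan ∩ Wyatt: 12:00–12:15, 13:45–14:45, 15:30–16:00.
Windows ≥ 60 min: 13:45–14:45.

13:45–14:45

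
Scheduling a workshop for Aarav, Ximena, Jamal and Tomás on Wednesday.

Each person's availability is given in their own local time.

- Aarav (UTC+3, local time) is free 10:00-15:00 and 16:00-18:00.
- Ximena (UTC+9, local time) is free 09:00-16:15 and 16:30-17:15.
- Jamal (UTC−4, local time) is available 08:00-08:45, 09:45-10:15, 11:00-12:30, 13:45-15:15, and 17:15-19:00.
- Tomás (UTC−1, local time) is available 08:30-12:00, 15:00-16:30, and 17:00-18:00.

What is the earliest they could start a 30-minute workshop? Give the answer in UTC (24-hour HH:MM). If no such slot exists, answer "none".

none

Aarav → UTC: 07:00–12:00, 13:00–15:00.
Ximena → UTC: 00:00–07:15, 07:30–08:15.
Jamal → UTC: 12:00–12:45, 13:45–14:15, 15:00–16:30, 17:45–19:15, 21:15–23:00.
Tomás → UTC: 09:30–13:00, 16:00–17:30, 18:00–19:00.
Aarav ∩ Ximena: 07:00–07:15, 07:30–08:15.
Aarav ∩ Ximena ∩ Jamal: (none).
Aarav ∩ Ximena ∩ Jamal ∩ Tomás: (none).
Windows ≥ 30 min: (none).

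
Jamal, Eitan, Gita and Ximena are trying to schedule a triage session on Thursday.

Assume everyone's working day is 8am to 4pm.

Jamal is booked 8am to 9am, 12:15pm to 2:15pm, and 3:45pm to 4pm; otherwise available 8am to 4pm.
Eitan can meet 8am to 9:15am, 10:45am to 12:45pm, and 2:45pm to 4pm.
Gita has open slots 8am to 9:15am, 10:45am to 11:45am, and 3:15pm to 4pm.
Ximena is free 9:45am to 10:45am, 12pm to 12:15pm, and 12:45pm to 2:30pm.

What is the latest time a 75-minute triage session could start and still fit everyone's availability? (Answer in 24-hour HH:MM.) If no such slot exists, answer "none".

none

Jamal free within 08:00–16:00: 09:00–12:15, 14:15–15:45.
Jamal ∩ Eitan: 09:00–09:15, 10:45–12:15, 14:45–15:45.
Jamal ∩ Eitan ∩ Gita: 09:00–09:15, 10:45–11:45, 15:15–15:45.
Jamal ∩ Eitan ∩ Gita ∩ Ximena: (none).
Windows ≥ 75 min: (none).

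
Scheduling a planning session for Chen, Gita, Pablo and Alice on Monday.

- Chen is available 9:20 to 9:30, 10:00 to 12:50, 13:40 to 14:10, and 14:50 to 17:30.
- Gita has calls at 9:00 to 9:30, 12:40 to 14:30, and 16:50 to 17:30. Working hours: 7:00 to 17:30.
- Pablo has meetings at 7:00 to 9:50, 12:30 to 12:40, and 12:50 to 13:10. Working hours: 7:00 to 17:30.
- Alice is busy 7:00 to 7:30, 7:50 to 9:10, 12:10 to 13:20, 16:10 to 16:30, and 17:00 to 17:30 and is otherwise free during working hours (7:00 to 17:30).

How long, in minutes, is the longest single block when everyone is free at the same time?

Gita free within 07:00–17:30: 07:00–09:00, 09:30–12:40, 14:30–16:50.
Pablo free within 07:00–17:30: 09:50–12:30, 12:40–12:50, 13:10–17:30.
Alice free within 07:00–17:30: 07:30–07:50, 09:10–12:10, 13:20–16:10, 16:30–17:00.
Chen ∩ Gita: 10:00–12:40, 14:50–16:50.
Chen ∩ Gita ∩ Pablo: 10:00–12:30, 14:50–16:50.
Chen ∩ Gita ∩ Pablo ∩ Alice: 10:00–12:10, 14:50–16:10, 16:30–16:50.
Common window lengths: 130, 80, 20 min; longest is 130.

130 minutes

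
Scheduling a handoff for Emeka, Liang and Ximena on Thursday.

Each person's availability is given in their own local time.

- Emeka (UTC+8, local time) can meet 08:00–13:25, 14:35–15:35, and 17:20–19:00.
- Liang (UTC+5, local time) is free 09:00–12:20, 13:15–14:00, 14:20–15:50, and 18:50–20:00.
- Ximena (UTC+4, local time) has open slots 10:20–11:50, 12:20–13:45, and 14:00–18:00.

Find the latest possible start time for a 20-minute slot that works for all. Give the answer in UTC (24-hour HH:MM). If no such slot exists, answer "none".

10:30

Emeka → UTC: 00:00–05:25, 06:35–07:35, 09:20–11:00.
Liang → UTC: 04:00–07:20, 08:15–09:00, 09:20–10:50, 13:50–15:00.
Ximena → UTC: 06:20–07:50, 08:20–09:45, 10:00–14:00.
Emeka ∩ Liang: 04:00–05:25, 06:35–07:20, 09:20–10:50.
Emeka ∩ Liang ∩ Ximena: 06:35–07:20, 09:20–09:45, 10:00–10:50.
Windows ≥ 20 min: 06:35–07:20, 09:20–09:45, 10:00–10:50.
Latest start in the last window 10:00–10:50 is 10:50 − 20 min = 10:30.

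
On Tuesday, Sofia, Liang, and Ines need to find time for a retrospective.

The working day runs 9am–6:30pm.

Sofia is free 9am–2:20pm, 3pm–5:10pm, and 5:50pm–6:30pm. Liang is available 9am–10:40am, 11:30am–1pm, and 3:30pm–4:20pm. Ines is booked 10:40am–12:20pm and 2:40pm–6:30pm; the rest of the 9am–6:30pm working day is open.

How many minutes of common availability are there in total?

Ines free within 09:00–18:30: 09:00–10:40, 12:20–14:40.
Sofia ∩ Liang: 09:00–10:40, 11:30–13:00, 15:30–16:20.
Sofia ∩ Liang ∩ Ines: 09:00–10:40, 12:20–13:00.
Total common minutes: 100 + 40 = 140.

140 minutes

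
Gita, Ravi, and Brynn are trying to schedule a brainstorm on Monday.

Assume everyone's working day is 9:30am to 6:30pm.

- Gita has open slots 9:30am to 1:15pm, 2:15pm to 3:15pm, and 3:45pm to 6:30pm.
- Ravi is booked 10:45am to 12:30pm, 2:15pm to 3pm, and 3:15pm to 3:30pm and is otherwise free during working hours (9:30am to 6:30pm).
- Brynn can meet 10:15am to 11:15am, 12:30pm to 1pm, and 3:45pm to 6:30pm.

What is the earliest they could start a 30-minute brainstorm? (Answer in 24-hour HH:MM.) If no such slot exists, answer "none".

Ravi free within 09:30–18:30: 09:30–10:45, 12:30–14:15, 15:00–15:15, 15:30–18:30.
Gita ∩ Ravi: 09:30–10:45, 12:30–13:15, 15:00–15:15, 15:45–18:30.
Gita ∩ Ravi ∩ Brynn: 10:15–10:45, 12:30–13:00, 15:45–18:30.
Windows ≥ 30 min: 10:15–10:45, 12:30–13:00, 15:45–18:30.
Earliest such window starts at 10:15.

10:15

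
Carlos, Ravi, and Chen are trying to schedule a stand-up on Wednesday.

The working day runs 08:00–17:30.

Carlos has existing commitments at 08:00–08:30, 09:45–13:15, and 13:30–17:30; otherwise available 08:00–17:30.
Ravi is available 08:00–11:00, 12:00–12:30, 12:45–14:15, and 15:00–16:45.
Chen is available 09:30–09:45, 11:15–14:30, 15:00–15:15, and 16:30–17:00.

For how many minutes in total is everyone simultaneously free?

30 minutes

Carlos free within 08:00–17:30: 08:30–09:45, 13:15–13:30.
Carlos ∩ Ravi: 08:30–09:45, 13:15–13:30.
Carlos ∩ Ravi ∩ Chen: 09:30–09:45, 13:15–13:30.
Total common minutes: 15 + 15 = 30.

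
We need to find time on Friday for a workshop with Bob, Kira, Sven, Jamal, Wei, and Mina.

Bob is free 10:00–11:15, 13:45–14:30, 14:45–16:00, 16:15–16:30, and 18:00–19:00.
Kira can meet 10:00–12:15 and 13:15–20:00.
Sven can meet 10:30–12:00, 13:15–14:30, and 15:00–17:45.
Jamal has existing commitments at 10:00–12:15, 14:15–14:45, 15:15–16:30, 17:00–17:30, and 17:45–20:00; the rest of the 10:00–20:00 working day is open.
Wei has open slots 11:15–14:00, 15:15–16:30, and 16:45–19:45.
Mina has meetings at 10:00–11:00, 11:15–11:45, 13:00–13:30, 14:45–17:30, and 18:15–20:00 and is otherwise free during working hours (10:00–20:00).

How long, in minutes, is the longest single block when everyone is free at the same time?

15 minutes

Jamal free within 10:00–20:00: 12:15–14:15, 14:45–15:15, 16:30–17:00, 17:30–17:45.
Mina free within 10:00–20:00: 11:00–11:15, 11:45–13:00, 13:30–14:45, 17:30–18:15.
Bob ∩ Kira: 10:00–11:15, 13:45–14:30, 14:45–16:00, 16:15–16:30, 18:00–19:00.
Bob ∩ Kira ∩ Sven: 10:30–11:15, 13:45–14:30, 15:00–16:00, 16:15–16:30.
Bob ∩ Kira ∩ Sven ∩ Jamal: 13:45–14:15, 15:00–15:15.
Bob ∩ Kira ∩ Sven ∩ Jamal ∩ Wei: 13:45–14:00.
Bob ∩ Kira ∩ Sven ∩ Jamal ∩ Wei ∩ Mina: 13:45–14:00.
Single common window of 15 minutes.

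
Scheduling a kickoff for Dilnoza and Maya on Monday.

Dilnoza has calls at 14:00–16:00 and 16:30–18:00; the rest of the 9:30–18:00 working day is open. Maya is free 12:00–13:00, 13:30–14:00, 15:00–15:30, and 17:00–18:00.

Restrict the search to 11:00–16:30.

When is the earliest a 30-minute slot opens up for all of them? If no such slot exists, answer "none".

12:00

Dilnoza free within 09:30–18:00: 09:30–14:00, 16:00–16:30.
Dilnoza ∩ Maya: 12:00–13:00, 13:30–14:00.
Restricted to 11:00–16:30: 12:00–13:00, 13:30–14:00.
Windows ≥ 30 min: 12:00–13:00, 13:30–14:00.
Earliest such window starts at 12:00.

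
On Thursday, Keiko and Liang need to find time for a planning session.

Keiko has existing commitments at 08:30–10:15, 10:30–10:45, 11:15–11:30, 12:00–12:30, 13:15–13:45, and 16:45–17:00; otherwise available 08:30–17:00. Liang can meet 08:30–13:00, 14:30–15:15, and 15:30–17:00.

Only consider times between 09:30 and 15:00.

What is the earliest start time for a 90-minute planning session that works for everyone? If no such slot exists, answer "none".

Keiko free within 08:30–17:00: 10:15–10:30, 10:45–11:15, 11:30–12:00, 12:30–13:15, 13:45–16:45.
Keiko ∩ Liang: 10:15–10:30, 10:45–11:15, 11:30–12:00, 12:30–13:00, 14:30–15:15, 15:30–16:45.
Restricted to 09:30–15:00: 10:15–10:30, 10:45–11:15, 11:30–12:00, 12:30–13:00, 14:30–15:00.
Windows ≥ 90 min: (none).

none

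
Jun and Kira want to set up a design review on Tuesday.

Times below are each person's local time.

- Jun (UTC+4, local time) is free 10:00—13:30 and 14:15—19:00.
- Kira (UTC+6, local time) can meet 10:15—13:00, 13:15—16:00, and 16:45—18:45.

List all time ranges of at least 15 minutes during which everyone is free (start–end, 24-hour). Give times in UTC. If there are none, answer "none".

Jun → UTC: 06:00–09:30, 10:15–15:00.
Kira → UTC: 04:15–07:00, 07:15–10:00, 10:45–12:45.
Jun ∩ Kira: 06:00–07:00, 07:15–09:30, 10:45–12:45.
Windows ≥ 15 min: 06:00–07:00, 07:15–09:30, 10:45–12:45.

06:00–07:00, 07:15–09:30, 10:45–12:45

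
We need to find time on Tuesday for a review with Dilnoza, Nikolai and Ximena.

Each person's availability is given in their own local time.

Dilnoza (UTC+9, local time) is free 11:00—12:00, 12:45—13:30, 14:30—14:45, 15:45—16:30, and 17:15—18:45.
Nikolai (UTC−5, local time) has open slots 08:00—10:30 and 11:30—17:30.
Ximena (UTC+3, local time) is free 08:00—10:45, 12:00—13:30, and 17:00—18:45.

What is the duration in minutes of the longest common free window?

Dilnoza → UTC: 02:00–03:00, 03:45–04:30, 05:30–05:45, 06:45–07:30, 08:15–09:45.
Nikolai → UTC: 13:00–15:30, 16:30–22:30.
Ximena → UTC: 05:00–07:45, 09:00–10:30, 14:00–15:45.
Dilnoza ∩ Nikolai: (none).
Dilnoza ∩ Nikolai ∩ Ximena: (none).
No common window.

0 minutes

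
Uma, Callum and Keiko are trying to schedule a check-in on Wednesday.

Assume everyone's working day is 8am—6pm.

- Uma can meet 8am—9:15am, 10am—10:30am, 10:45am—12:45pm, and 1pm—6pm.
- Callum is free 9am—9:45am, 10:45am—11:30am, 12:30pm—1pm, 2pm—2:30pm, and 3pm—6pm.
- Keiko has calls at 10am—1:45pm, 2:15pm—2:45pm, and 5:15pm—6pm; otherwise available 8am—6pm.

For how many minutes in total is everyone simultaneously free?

165 minutes

Keiko free within 08:00–18:00: 08:00–10:00, 13:45–14:15, 14:45–17:15.
Uma ∩ Callum: 09:00–09:15, 10:45–11:30, 12:30–12:45, 14:00–14:30, 15:00–18:00.
Uma ∩ Callum ∩ Keiko: 09:00–09:15, 14:00–14:15, 15:00–17:15.
Total common minutes: 15 + 15 + 135 = 165.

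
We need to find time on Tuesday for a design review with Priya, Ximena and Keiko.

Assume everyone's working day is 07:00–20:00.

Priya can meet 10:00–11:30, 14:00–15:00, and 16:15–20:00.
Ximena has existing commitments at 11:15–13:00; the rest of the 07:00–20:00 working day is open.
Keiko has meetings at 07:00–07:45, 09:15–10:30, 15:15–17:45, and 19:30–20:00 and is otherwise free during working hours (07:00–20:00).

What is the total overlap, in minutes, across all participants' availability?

210 minutes

Ximena free within 07:00–20:00: 07:00–11:15, 13:00–20:00.
Keiko free within 07:00–20:00: 07:45–09:15, 10:30–15:15, 17:45–19:30.
Priya ∩ Ximena: 10:00–11:15, 14:00–15:00, 16:15–20:00.
Priya ∩ Ximena ∩ Keiko: 10:30–11:15, 14:00–15:00, 17:45–19:30.
Total common minutes: 45 + 60 + 105 = 210.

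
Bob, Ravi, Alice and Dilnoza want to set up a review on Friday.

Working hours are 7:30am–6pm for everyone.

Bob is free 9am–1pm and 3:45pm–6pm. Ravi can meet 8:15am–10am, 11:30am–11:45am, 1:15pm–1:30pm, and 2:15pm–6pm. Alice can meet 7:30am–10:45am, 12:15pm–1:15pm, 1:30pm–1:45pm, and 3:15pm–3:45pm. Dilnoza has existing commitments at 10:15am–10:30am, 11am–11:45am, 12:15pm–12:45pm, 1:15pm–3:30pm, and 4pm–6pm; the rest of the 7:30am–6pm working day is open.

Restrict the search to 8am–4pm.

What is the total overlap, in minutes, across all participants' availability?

60 minutes

Dilnoza free within 07:30–18:00: 07:30–10:15, 10:30–11:00, 11:45–12:15, 12:45–13:15, 15:30–16:00.
Bob ∩ Ravi: 09:00–10:00, 11:30–11:45, 15:45–18:00.
Bob ∩ Ravi ∩ Alice: 09:00–10:00.
Bob ∩ Ravi ∩ Alice ∩ Dilnoza: 09:00–10:00.
Restricted to 08:00–16:00: 09:00–10:00.
Total common minutes: 60.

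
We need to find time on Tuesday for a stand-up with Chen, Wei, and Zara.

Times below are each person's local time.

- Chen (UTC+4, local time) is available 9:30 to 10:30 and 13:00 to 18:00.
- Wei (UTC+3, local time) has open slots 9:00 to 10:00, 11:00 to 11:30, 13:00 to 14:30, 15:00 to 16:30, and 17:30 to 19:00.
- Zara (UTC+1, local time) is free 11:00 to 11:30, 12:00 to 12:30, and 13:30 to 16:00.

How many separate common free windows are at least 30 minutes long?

Chen → UTC: 05:30–06:30, 09:00–14:00.
Wei → UTC: 06:00–07:00, 08:00–08:30, 10:00–11:30, 12:00–13:30, 14:30–16:00.
Zara → UTC: 10:00–10:30, 11:00–11:30, 12:30–15:00.
Chen ∩ Wei: 06:00–06:30, 10:00–11:30, 12:00–13:30.
Chen ∩ Wei ∩ Zara: 10:00–10:30, 11:00–11:30, 12:30–13:30.
Windows ≥ 30 min: 10:00–10:30, 11:00–11:30, 12:30–13:30.
That's 3 windows.

3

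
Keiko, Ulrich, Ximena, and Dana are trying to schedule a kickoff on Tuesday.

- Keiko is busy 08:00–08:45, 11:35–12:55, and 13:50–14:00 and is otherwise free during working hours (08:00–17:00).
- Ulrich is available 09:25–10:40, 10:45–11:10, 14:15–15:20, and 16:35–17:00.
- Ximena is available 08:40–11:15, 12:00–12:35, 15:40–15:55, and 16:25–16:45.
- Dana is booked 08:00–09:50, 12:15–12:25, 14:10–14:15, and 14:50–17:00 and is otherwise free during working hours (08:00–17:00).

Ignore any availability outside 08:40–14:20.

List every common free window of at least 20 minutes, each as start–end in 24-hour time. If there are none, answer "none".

09:50–10:40, 10:45–11:10

Keiko free within 08:00–17:00: 08:45–11:35, 12:55–13:50, 14:00–17:00.
Dana free within 08:00–17:00: 09:50–12:15, 12:25–14:10, 14:15–14:50.
Keiko ∩ Ulrich: 09:25–10:40, 10:45–11:10, 14:15–15:20, 16:35–17:00.
Keiko ∩ Ulrich ∩ Ximena: 09:25–10:40, 10:45–11:10, 16:35–16:45.
Keiko ∩ Ulrich ∩ Ximena ∩ Dana: 09:50–10:40, 10:45–11:10.
Restricted to 08:40–14:20: 09:50–10:40, 10:45–11:10.
Windows ≥ 20 min: 09:50–10:40, 10:45–11:10.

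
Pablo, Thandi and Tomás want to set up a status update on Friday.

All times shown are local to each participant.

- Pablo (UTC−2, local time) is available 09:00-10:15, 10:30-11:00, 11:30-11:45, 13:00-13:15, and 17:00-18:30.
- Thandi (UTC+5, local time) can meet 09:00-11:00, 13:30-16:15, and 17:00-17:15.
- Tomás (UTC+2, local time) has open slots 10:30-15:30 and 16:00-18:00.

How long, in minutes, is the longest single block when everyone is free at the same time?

Pablo → UTC: 11:00–12:15, 12:30–13:00, 13:30–13:45, 15:00–15:15, 19:00–20:30.
Thandi → UTC: 04:00–06:00, 08:30–11:15, 12:00–12:15.
Tomás → UTC: 08:30–13:30, 14:00–16:00.
Pablo ∩ Thandi: 11:00–11:15, 12:00–12:15.
Pablo ∩ Thandi ∩ Tomás: 11:00–11:15, 12:00–12:15.
Common window lengths: 15, 15 min; longest is 15.

15 minutes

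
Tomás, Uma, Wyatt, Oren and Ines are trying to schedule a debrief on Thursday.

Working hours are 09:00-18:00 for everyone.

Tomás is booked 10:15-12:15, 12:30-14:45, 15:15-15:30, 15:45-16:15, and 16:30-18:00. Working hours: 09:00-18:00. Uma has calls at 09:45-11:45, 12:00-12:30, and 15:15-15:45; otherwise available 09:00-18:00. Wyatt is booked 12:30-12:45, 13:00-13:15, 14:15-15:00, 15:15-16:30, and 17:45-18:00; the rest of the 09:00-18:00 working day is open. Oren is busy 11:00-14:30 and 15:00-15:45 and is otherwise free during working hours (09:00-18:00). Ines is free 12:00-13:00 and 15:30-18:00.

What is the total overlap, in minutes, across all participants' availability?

0 minutes

Tomás free within 09:00–18:00: 09:00–10:15, 12:15–12:30, 14:45–15:15, 15:30–15:45, 16:15–16:30.
Uma free within 09:00–18:00: 09:00–09:45, 11:45–12:00, 12:30–15:15, 15:45–18:00.
Wyatt free within 09:00–18:00: 09:00–12:30, 12:45–13:00, 13:15–14:15, 15:00–15:15, 16:30–17:45.
Oren free within 09:00–18:00: 09:00–11:00, 14:30–15:00, 15:45–18:00.
Tomás ∩ Uma: 09:00–09:45, 14:45–15:15, 16:15–16:30.
Tomás ∩ Uma ∩ Wyatt: 09:00–09:45, 15:00–15:15.
Tomás ∩ Uma ∩ Wyatt ∩ Oren: 09:00–09:45.
Tomás ∩ Uma ∩ Wyatt ∩ Oren ∩ Ines: (none).
Total common minutes: 0.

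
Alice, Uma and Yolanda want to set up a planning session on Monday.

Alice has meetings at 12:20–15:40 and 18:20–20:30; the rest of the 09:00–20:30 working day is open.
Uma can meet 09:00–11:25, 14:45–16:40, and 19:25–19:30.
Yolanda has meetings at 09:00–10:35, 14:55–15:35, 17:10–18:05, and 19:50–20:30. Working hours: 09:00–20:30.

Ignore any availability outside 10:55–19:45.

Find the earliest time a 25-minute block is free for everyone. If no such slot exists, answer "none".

10:55

Alice free within 09:00–20:30: 09:00–12:20, 15:40–18:20.
Yolanda free within 09:00–20:30: 10:35–14:55, 15:35–17:10, 18:05–19:50.
Alice ∩ Uma: 09:00–11:25, 15:40–16:40.
Alice ∩ Uma ∩ Yolanda: 10:35–11:25, 15:40–16:40.
Restricted to 10:55–19:45: 10:55–11:25, 15:40–16:40.
Windows ≥ 25 min: 10:55–11:25, 15:40–16:40.
Earliest such window starts at 10:55.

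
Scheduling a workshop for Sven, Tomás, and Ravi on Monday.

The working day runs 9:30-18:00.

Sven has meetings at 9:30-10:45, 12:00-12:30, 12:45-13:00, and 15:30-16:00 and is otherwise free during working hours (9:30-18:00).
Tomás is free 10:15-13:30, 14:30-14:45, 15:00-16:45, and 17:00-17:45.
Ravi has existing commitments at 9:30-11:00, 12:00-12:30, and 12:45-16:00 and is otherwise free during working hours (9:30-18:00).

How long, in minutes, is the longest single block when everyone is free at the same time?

60 minutes

Sven free within 09:30–18:00: 10:45–12:00, 12:30–12:45, 13:00–15:30, 16:00–18:00.
Ravi free within 09:30–18:00: 11:00–12:00, 12:30–12:45, 16:00–18:00.
Sven ∩ Tomás: 10:45–12:00, 12:30–12:45, 13:00–13:30, 14:30–14:45, 15:00–15:30, 16:00–16:45, 17:00–17:45.
Sven ∩ Tomás ∩ Ravi: 11:00–12:00, 12:30–12:45, 16:00–16:45, 17:00–17:45.
Common window lengths: 60, 15, 45, 45 min; longest is 60.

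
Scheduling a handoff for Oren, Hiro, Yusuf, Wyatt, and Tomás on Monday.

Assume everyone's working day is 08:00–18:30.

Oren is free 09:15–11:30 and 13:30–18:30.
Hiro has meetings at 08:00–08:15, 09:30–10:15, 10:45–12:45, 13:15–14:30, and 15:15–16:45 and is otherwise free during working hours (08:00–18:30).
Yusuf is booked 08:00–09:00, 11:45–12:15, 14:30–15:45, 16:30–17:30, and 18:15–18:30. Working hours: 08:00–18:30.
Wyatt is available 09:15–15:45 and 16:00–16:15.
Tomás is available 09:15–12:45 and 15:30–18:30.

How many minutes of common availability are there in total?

Hiro free within 08:00–18:30: 08:15–09:30, 10:15–10:45, 12:45–13:15, 14:30–15:15, 16:45–18:30.
Yusuf free within 08:00–18:30: 09:00–11:45, 12:15–14:30, 15:45–16:30, 17:30–18:15.
Oren ∩ Hiro: 09:15–09:30, 10:15–10:45, 14:30–15:15, 16:45–18:30.
Oren ∩ Hiro ∩ Yusuf: 09:15–09:30, 10:15–10:45, 17:30–18:15.
Oren ∩ Hiro ∩ Yusuf ∩ Wyatt: 09:15–09:30, 10:15–10:45.
Oren ∩ Hiro ∩ Yusuf ∩ Wyatt ∩ Tomás: 09:15–09:30, 10:15–10:45.
Total common minutes: 15 + 30 = 45.

45 minutes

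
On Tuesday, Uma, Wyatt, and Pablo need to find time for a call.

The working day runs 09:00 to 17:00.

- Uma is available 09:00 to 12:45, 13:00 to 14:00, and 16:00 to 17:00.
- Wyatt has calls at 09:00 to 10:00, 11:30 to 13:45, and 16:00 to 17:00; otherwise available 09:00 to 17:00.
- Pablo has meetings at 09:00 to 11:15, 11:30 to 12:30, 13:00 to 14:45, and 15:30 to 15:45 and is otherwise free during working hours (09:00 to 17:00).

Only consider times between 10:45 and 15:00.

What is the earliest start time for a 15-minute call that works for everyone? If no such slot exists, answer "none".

11:15

Wyatt free within 09:00–17:00: 10:00–11:30, 13:45–16:00.
Pablo free within 09:00–17:00: 11:15–11:30, 12:30–13:00, 14:45–15:30, 15:45–17:00.
Uma ∩ Wyatt: 10:00–11:30, 13:45–14:00.
Uma ∩ Wyatt ∩ Pablo: 11:15–11:30.
Restricted to 10:45–15:00: 11:15–11:30.
Windows ≥ 15 min: 11:15–11:30.
Earliest such window starts at 11:15.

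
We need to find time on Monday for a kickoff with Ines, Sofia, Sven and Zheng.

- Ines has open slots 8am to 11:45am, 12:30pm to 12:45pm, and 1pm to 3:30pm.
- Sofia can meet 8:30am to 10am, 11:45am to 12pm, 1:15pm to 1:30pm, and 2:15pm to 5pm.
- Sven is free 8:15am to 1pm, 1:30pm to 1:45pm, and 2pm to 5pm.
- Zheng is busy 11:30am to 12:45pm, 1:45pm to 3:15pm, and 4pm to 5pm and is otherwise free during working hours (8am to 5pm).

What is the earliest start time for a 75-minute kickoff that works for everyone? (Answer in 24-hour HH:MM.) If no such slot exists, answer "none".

08:30

Zheng free within 08:00–17:00: 08:00–11:30, 12:45–13:45, 15:15–16:00.
Ines ∩ Sofia: 08:30–10:00, 13:15–13:30, 14:15–15:30.
Ines ∩ Sofia ∩ Sven: 08:30–10:00, 14:15–15:30.
Ines ∩ Sofia ∩ Sven ∩ Zheng: 08:30–10:00, 15:15–15:30.
Windows ≥ 75 min: 08:30–10:00.
Earliest such window starts at 08:30.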